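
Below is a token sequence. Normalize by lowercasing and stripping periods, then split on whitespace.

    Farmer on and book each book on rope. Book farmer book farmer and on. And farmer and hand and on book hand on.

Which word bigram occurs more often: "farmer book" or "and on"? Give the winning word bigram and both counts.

"farmer book": 1 occurrence
"and on": 2 occurrences

"and on" (2 vs 1)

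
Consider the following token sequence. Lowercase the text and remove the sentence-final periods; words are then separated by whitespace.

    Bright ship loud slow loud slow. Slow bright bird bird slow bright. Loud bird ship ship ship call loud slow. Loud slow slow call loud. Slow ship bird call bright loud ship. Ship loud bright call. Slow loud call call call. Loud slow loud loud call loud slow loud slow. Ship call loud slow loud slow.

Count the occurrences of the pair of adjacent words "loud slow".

Scanning the 55 overlapping bigram windows for "loud slow":
  position 3–4: loud slow
  position 5–6: loud slow
  position 19–20: loud slow
  position 21–22: loud slow
  position 25–26: loud slow
  position 42–43: loud slow
  position 47–48: loud slow
  position 49–50: loud slow
  position 53–54: loud slow
  position 55–56: loud slow

10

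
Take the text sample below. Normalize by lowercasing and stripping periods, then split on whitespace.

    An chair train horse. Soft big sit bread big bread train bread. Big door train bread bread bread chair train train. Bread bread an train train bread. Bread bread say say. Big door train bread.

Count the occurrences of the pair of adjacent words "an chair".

1

Scanning the 34 overlapping bigram windows for "an chair":
  position 1–2: an chair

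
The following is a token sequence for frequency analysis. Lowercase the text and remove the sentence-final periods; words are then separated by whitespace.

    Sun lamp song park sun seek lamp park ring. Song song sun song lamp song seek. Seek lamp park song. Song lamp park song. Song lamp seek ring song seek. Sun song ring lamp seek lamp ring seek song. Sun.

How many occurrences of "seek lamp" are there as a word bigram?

Scanning the 39 overlapping bigram windows for "seek lamp":
  position 6–7: seek lamp
  position 17–18: seek lamp
  position 35–36: seek lamp

3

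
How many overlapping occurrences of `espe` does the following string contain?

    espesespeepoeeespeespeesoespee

Sliding a length-4 window over the 30 characters (27 positions):
  position 1–4: espe
  position 6–9: espe
  position 15–18: espe
  position 19–22: espe
  position 26–29: espe

5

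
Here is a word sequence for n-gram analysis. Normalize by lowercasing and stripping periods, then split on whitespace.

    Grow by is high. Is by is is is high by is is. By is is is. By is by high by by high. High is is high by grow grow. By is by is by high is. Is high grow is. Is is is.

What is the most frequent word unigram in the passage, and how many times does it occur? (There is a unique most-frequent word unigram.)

Unigram frequencies (highest first):
  is: 21
  by: 12
  high: 8
  grow: 4

"is", 21 times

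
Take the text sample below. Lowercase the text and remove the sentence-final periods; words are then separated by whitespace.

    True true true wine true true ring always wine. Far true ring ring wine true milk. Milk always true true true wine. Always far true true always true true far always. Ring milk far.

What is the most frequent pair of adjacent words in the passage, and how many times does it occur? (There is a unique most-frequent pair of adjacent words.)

Bigram frequencies (highest first):
  true true: 7
  true wine: 2
  wine true: 2
  true ring: 2
  far true: 2
  always true: 2
  … (16 more, each ≤ 1)

"true true", 7 times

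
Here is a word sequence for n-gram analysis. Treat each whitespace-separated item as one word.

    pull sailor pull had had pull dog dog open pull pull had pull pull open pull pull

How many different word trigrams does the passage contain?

17 tokens → 15 trigram windows in total.
Repeated trigrams (each contributes count−1 duplicates):
  open pull pull: 2
1 duplicate windows → 15 − 1 = 14 distinct.

14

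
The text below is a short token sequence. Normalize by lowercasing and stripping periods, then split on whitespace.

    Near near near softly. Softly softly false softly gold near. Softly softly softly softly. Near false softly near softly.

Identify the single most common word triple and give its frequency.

Trigram frequencies (highest first):
  softly softly softly: 3
  near softly softly: 2
  near near near: 1
  near near softly: 1
  softly softly false: 1
  softly false softly: 1
  … (8 more, each ≤ 1)

"softly softly softly", 3 times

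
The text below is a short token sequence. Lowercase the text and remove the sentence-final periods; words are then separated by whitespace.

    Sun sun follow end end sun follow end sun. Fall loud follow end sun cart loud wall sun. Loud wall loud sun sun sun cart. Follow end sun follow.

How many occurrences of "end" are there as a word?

Scanning the 29 tokens for "end":
  position 4: end
  position 5: end
  position 8: end
  position 13: end
  position 27: end

5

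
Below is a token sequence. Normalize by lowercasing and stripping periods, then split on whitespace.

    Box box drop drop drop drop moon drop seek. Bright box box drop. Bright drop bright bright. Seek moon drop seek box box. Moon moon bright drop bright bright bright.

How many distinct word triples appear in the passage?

23

30 tokens → 28 trigram windows in total.
Repeated trigrams (each contributes count−1 duplicates):
  box box drop: 2
  bright drop bright: 2
  drop bright bright: 2
  drop drop drop: 2
  moon drop seek: 2
5 duplicate windows → 28 − 5 = 23 distinct.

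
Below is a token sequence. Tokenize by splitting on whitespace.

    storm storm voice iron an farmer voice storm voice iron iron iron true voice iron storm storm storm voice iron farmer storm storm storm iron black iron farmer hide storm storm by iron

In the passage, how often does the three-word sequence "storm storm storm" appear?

2

Scanning the 31 overlapping trigram windows for "storm storm storm":
  position 16–18: storm storm storm
  position 22–24: storm storm storm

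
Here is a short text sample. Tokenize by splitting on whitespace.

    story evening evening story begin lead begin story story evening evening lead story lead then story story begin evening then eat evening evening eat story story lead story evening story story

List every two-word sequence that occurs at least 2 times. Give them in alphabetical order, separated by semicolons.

Bigram counts meeting the condition (at least 2 times):
  evening evening: 3
  evening story: 2
  lead story: 2
  story begin: 2
  story evening: 3
  story lead: 2
  story story: 4

evening evening; evening story; lead story; story begin; story evening; story lead; story story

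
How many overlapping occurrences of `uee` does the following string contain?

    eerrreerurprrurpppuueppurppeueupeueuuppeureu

Sliding a length-3 window over the 44 characters (42 positions):
  (no match at any position)

0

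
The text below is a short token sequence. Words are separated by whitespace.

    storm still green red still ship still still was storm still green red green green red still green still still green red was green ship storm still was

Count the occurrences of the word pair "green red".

4

Scanning the 27 overlapping bigram windows for "green red":
  position 3–4: green red
  position 12–13: green red
  position 15–16: green red
  position 21–22: green red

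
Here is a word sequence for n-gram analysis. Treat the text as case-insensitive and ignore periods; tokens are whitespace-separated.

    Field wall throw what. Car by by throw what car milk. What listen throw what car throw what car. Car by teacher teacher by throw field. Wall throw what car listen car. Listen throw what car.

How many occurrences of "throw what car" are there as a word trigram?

Scanning the 34 overlapping trigram windows for "throw what car":
  position 3–5: throw what car
  position 8–10: throw what car
  position 14–16: throw what car
  position 17–19: throw what car
  position 28–30: throw what car
  position 34–36: throw what car

6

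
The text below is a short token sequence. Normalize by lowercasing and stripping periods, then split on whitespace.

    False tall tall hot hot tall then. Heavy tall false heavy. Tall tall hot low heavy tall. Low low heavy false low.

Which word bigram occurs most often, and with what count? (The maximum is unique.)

Bigram frequencies (highest first):
  heavy tall: 3
  tall tall: 2
  tall hot: 2
  low heavy: 2
  false tall: 1
  hot hot: 1
  … (10 more, each ≤ 1)

"heavy tall", 3 times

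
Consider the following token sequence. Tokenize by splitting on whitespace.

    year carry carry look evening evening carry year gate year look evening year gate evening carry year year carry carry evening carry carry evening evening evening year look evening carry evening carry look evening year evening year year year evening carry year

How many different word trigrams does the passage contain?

32

42 tokens → 40 trigram windows in total.
Repeated trigrams (each contributes count−1 duplicates):
  evening carry year: 3
  carry carry evening: 2
  carry evening carry: 2
  carry look evening: 2
  look evening year: 2
  year carry carry: 2
  year look evening: 2
8 duplicate windows → 40 − 8 = 32 distinct.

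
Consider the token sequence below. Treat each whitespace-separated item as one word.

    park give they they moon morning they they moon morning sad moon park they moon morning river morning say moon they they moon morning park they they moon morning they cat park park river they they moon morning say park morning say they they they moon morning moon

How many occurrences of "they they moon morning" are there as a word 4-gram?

6

Scanning the 45 overlapping 4-gram windows for "they they moon morning":
  position 3–6: they they moon morning
  position 7–10: they they moon morning
  position 21–24: they they moon morning
  position 26–29: they they moon morning
  position 35–38: they they moon morning
  position 44–47: they they moon morning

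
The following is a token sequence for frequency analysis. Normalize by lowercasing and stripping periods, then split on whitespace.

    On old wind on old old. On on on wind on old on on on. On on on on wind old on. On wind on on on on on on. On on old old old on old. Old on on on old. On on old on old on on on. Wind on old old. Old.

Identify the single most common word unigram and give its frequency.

Unigram frequencies (highest first):
  on: 34
  old: 16
  wind: 5

"on", 34 times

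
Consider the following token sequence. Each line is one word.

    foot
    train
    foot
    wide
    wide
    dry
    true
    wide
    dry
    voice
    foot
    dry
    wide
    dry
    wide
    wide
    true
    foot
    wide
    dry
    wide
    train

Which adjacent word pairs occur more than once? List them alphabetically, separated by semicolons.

dry wide; foot wide; wide dry; wide wide

Bigram counts meeting the condition (more than once):
  dry wide: 3
  foot wide: 2
  wide dry: 4
  wide wide: 2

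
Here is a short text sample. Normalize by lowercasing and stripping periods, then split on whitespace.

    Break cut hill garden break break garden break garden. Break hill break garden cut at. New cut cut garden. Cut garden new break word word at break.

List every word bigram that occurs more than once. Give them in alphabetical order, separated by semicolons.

Bigram counts meeting the condition (more than once):
  break garden: 3
  cut garden: 2
  garden break: 3
  garden cut: 2

break garden; cut garden; garden break; garden cut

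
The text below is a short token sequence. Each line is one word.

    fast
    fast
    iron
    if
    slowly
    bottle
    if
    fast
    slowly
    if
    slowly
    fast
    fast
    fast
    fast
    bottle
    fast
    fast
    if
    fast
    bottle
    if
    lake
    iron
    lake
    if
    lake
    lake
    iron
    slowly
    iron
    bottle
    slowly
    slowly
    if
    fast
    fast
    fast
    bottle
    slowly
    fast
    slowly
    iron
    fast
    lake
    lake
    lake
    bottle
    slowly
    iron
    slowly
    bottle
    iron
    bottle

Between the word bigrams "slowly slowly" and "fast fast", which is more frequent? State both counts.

"fast fast" (7 vs 1)

"slowly slowly": 1 occurrence
"fast fast": 7 occurrences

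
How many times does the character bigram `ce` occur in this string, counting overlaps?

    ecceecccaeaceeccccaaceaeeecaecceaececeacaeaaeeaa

6

Sliding a length-2 window over the 48 characters (47 positions):
  position 3–4: ce
  position 12–13: ce
  position 21–22: ce
  position 31–32: ce
  position 35–36: ce
  position 37–38: ce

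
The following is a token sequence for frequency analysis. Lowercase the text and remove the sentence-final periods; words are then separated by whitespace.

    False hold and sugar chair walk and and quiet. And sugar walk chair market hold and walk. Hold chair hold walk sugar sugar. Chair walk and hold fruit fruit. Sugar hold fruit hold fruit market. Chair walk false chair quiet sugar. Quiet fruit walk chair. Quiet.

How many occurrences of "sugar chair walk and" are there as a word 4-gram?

2

Scanning the 43 overlapping 4-gram windows for "sugar chair walk and":
  position 4–7: sugar chair walk and
  position 23–26: sugar chair walk and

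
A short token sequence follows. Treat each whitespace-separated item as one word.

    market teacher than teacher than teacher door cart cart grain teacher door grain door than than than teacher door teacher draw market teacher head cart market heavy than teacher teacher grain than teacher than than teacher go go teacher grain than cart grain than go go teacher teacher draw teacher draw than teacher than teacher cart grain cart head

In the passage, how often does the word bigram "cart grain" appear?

Scanning the 58 overlapping bigram windows for "cart grain":
  position 9–10: cart grain
  position 42–43: cart grain
  position 56–57: cart grain

3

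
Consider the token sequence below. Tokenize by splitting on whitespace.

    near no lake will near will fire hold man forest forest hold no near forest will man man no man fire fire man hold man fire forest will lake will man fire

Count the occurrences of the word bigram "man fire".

Scanning the 31 overlapping bigram windows for "man fire":
  position 20–21: man fire
  position 25–26: man fire
  position 31–32: man fire

3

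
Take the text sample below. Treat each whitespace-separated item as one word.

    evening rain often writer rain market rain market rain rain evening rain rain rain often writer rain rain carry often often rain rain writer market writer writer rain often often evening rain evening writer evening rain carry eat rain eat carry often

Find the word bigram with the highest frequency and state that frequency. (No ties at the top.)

Bigram frequencies (highest first):
  rain rain: 5
  evening rain: 4
  rain often: 3
  writer rain: 3
  often writer: 2
  rain market: 2
  … (17 more, each ≤ 2)

"rain rain", 5 times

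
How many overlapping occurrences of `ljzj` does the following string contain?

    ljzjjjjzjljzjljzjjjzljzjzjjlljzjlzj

5

Sliding a length-4 window over the 35 characters (32 positions):
  position 1–4: ljzj
  position 10–13: ljzj
  position 14–17: ljzj
  position 21–24: ljzj
  position 29–32: ljzj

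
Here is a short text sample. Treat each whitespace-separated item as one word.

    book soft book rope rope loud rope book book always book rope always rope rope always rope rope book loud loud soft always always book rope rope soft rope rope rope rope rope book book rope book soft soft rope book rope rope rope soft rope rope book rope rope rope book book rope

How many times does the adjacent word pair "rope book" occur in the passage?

7

Scanning the 53 overlapping bigram windows for "rope book":
  position 7–8: rope book
  position 18–19: rope book
  position 33–34: rope book
  position 36–37: rope book
  position 40–41: rope book
  position 47–48: rope book
  position 51–52: rope book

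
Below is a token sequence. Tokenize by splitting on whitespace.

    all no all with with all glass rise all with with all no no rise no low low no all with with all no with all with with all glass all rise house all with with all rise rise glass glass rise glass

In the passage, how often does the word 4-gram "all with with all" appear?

5

Scanning the 40 overlapping 4-gram windows for "all with with all":
  position 3–6: all with with all
  position 9–12: all with with all
  position 20–23: all with with all
  position 26–29: all with with all
  position 34–37: all with with all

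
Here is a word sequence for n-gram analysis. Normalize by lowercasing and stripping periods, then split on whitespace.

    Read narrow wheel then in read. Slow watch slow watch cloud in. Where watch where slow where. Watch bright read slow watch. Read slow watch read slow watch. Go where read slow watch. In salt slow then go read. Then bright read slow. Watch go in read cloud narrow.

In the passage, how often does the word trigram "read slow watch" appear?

6

Scanning the 47 overlapping trigram windows for "read slow watch":
  position 6–8: read slow watch
  position 20–22: read slow watch
  position 23–25: read slow watch
  position 26–28: read slow watch
  position 31–33: read slow watch
  position 42–44: read slow watch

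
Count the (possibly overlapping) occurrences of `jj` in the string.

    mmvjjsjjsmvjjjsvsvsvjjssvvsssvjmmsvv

5

Sliding a length-2 window over the 36 characters (35 positions):
  position 4–5: jj
  position 7–8: jj
  position 12–13: jj
  position 13–14: jj
  position 21–22: jj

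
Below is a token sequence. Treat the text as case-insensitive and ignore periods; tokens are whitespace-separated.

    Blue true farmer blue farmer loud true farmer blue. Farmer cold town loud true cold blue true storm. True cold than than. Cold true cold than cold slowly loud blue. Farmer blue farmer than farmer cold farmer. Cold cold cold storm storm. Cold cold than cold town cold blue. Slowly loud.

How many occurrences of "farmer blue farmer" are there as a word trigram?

Scanning the 49 overlapping trigram windows for "farmer blue farmer":
  position 3–5: farmer blue farmer
  position 8–10: farmer blue farmer
  position 31–33: farmer blue farmer

3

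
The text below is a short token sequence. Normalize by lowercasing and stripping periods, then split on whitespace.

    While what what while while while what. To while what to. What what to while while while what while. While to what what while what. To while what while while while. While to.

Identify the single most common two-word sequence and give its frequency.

"while while", 8 times

Bigram frequencies (highest first):
  while while: 8
  while what: 6
  what while: 4
  what to: 4
  what what: 3
  to while: 3
  … (2 more, each ≤ 2)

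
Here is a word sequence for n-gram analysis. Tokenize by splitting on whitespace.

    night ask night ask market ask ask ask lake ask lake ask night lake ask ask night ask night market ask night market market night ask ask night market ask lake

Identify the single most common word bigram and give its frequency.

Bigram frequencies (highest first):
  ask night: 6
  night ask: 4
  ask ask: 4
  market ask: 3
  ask lake: 3
  lake ask: 3
  … (5 more, each ≤ 3)

"ask night", 6 times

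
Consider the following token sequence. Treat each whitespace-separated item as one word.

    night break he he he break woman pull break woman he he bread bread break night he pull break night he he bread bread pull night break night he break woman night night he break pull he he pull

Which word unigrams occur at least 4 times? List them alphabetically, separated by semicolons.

bread; break; he; night; pull

Unigram counts meeting the condition (at least 4 times):
  bread: 4
  break: 8
  he: 12
  night: 7
  pull: 5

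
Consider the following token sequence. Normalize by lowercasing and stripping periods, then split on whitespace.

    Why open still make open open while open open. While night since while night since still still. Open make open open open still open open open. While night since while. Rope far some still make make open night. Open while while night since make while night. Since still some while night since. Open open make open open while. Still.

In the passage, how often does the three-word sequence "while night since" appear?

6

Scanning the 57 overlapping trigram windows for "while night since":
  position 10–12: while night since
  position 13–15: while night since
  position 27–29: while night since
  position 41–43: while night since
  position 45–47: while night since
  position 50–52: while night since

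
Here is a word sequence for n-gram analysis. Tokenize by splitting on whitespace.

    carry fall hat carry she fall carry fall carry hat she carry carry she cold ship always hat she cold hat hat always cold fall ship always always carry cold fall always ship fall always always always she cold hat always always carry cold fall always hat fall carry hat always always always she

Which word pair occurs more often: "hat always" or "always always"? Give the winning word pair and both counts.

"always always" (6 vs 3)

"hat always": 3 occurrences
"always always": 6 occurrences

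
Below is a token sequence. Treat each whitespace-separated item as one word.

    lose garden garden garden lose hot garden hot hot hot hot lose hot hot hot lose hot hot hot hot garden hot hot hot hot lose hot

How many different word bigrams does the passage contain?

8

27 tokens → 26 bigram windows in total.
Repeated bigrams (each contributes count−1 duplicates):
  hot hot: 11
  lose hot: 4
  hot lose: 3
  garden garden: 2
  garden hot: 2
  hot garden: 2
18 duplicate windows → 26 − 18 = 8 distinct.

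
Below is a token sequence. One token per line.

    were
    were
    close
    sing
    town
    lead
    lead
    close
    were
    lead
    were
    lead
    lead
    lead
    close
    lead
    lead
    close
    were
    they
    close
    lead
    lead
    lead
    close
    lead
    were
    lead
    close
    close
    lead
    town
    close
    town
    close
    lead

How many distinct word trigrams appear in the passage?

26

36 tokens → 34 trigram windows in total.
Repeated trigrams (each contributes count−1 duplicates):
  lead lead close: 4
  close lead lead: 2
  lead close lead: 2
  lead close were: 2
  lead lead lead: 2
  lead were lead: 2
8 duplicate windows → 34 − 8 = 26 distinct.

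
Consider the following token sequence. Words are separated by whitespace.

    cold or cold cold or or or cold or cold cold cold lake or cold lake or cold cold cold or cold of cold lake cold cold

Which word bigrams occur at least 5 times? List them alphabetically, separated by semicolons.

Bigram counts meeting the condition (at least 5 times):
  cold cold: 6
  or cold: 6

cold cold; or cold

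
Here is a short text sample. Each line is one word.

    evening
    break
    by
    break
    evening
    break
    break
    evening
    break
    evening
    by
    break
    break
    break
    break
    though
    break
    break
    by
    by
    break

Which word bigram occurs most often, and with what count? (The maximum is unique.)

"break break", 5 times

Bigram frequencies (highest first):
  break break: 5
  evening break: 3
  by break: 3
  break evening: 3
  break by: 2
  evening by: 1
  … (3 more, each ≤ 1)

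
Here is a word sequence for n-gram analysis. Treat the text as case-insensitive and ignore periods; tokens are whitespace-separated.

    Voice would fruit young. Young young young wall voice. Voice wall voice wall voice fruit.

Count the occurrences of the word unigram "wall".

3

Scanning the 15 tokens for "wall":
  position 8: wall
  position 11: wall
  position 13: wall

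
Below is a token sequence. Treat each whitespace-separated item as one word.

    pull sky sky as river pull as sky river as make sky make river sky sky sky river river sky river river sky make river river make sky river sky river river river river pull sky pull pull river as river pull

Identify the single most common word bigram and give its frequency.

"river river", 6 times

Bigram frequencies (highest first):
  river river: 6
  sky river: 5
  river sky: 4
  sky sky: 3
  river pull: 3
  pull sky: 2
  … (13 more, each ≤ 2)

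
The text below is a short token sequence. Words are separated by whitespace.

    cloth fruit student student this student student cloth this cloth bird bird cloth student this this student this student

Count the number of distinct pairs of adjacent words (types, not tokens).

13

19 tokens → 18 bigram windows in total.
Repeated bigrams (each contributes count−1 duplicates):
  student this: 3
  this student: 3
  student student: 2
5 duplicate windows → 18 − 5 = 13 distinct.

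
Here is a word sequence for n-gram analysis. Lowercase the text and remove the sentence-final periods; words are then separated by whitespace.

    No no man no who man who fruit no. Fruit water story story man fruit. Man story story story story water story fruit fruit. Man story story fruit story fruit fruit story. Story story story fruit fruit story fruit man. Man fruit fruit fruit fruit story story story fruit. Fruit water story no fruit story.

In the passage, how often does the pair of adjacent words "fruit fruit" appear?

Scanning the 54 overlapping bigram windows for "fruit fruit":
  position 23–24: fruit fruit
  position 30–31: fruit fruit
  position 36–37: fruit fruit
  position 42–43: fruit fruit
  position 43–44: fruit fruit
  position 44–45: fruit fruit
  position 49–50: fruit fruit

7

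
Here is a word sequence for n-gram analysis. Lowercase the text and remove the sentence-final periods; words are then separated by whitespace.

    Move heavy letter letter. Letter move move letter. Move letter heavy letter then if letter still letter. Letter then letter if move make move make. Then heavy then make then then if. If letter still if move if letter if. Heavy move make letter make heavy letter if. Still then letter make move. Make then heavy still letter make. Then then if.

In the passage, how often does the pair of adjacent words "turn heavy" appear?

Scanning the 61 overlapping bigram windows for "turn heavy":
  (none found)

0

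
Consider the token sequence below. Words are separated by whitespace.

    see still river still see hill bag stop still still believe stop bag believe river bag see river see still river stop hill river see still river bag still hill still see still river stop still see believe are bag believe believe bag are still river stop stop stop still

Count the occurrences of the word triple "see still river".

Scanning the 48 overlapping trigram windows for "see still river":
  position 1–3: see still river
  position 19–21: see still river
  position 25–27: see still river
  position 32–34: see still river

4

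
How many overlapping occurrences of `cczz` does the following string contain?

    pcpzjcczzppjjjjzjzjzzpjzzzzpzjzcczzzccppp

Sliding a length-4 window over the 41 characters (38 positions):
  position 6–9: cczz
  position 32–35: cczz

2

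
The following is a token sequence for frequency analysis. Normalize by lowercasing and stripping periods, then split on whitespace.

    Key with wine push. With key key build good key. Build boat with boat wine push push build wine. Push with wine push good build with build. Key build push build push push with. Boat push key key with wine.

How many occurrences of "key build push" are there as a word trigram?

1

Scanning the 38 overlapping trigram windows for "key build push":
  position 28–30: key build push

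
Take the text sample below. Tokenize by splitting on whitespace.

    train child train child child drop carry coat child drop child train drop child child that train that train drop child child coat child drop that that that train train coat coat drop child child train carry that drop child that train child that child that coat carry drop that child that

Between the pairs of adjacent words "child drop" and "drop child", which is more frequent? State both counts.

"drop child" (5 vs 3)

"child drop": 3 occurrences
"drop child": 5 occurrences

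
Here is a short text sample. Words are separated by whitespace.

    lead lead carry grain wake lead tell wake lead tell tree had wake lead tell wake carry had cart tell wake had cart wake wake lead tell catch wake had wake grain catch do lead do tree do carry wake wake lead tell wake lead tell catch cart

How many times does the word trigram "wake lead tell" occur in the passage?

Scanning the 46 overlapping trigram windows for "wake lead tell":
  position 5–7: wake lead tell
  position 8–10: wake lead tell
  position 13–15: wake lead tell
  position 25–27: wake lead tell
  position 41–43: wake lead tell
  position 44–46: wake lead tell

6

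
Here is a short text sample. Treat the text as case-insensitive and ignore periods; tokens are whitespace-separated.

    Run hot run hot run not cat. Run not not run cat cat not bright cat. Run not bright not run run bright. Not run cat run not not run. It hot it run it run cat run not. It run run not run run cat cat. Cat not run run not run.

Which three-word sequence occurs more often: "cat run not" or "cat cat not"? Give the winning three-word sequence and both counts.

"cat run not": 4 occurrences
"cat cat not": 2 occurrences

"cat run not" (4 vs 2)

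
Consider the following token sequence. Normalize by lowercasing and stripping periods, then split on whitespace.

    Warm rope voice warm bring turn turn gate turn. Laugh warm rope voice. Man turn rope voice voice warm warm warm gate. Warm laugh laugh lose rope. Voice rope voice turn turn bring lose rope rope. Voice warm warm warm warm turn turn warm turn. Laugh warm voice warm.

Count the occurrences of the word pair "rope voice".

Scanning the 48 overlapping bigram windows for "rope voice":
  position 2–3: rope voice
  position 12–13: rope voice
  position 16–17: rope voice
  position 27–28: rope voice
  position 29–30: rope voice
  position 36–37: rope voice

6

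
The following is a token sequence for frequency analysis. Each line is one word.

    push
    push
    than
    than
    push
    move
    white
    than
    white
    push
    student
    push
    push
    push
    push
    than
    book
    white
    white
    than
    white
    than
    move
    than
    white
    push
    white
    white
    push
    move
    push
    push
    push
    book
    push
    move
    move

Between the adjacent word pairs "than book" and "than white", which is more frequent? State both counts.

"than book": 1 occurrence
"than white": 3 occurrences

"than white" (3 vs 1)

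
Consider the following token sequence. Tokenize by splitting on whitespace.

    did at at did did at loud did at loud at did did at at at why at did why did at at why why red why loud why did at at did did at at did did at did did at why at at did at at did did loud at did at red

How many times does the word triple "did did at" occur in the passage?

5

Scanning the 53 overlapping trigram windows for "did did at":
  position 4–6: did did at
  position 12–14: did did at
  position 33–35: did did at
  position 37–39: did did at
  position 40–42: did did at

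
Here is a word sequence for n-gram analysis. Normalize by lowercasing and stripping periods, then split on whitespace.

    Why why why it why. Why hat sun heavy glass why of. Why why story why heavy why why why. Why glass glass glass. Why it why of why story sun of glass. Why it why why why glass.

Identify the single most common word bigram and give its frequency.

"why why", 9 times

Bigram frequencies (highest first):
  why why: 9
  why it: 3
  it why: 3
  glass why: 3
  why of: 2
  of why: 2
  … (13 more, each ≤ 2)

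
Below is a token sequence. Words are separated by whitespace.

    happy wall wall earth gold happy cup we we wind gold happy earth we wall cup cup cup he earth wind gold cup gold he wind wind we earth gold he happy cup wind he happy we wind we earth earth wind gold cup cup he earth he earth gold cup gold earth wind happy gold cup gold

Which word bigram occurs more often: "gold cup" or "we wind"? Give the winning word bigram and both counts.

"gold cup": 4 occurrences
"we wind": 2 occurrences

"gold cup" (4 vs 2)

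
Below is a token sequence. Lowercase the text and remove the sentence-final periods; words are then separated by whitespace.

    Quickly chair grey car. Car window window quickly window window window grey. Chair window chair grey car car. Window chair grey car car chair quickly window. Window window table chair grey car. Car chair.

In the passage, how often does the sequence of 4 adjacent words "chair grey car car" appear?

4

Scanning the 31 overlapping 4-gram windows for "chair grey car car":
  position 2–5: chair grey car car
  position 15–18: chair grey car car
  position 20–23: chair grey car car
  position 30–33: chair grey car car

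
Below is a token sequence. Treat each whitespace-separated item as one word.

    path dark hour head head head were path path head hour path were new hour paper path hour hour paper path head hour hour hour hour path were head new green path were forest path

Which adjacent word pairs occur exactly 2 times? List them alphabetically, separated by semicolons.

head head; head hour; hour paper; hour path; paper path; path head

Bigram counts meeting the condition (exactly 2 times):
  head head: 2
  head hour: 2
  hour paper: 2
  hour path: 2
  paper path: 2
  path head: 2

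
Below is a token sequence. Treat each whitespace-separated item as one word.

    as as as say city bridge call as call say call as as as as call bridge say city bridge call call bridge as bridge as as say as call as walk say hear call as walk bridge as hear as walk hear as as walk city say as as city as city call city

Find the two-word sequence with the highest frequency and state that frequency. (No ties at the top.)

Bigram frequencies (highest first):
  as as: 8
  call as: 4
  as walk: 4
  as call: 3
  bridge as: 3
  as say: 2
  … (23 more, each ≤ 2)

"as as", 8 times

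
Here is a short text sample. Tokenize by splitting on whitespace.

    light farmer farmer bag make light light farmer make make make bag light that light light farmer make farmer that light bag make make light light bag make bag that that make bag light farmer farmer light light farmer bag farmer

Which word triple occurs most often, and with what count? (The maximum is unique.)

"light light farmer", 3 times

Trigram frequencies (highest first):
  light light farmer: 3
  light farmer farmer: 2
  make light light: 2
  light farmer make: 2
  make bag light: 2
  light bag make: 2
  … (26 more, each ≤ 1)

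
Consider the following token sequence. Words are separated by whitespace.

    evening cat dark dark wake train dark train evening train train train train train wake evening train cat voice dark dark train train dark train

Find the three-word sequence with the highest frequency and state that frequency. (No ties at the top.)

"train train train", 3 times

Trigram frequencies (highest first):
  train train train: 3
  train dark train: 2
  evening cat dark: 1
  cat dark dark: 1
  dark dark wake: 1
  dark wake train: 1
  … (14 more, each ≤ 1)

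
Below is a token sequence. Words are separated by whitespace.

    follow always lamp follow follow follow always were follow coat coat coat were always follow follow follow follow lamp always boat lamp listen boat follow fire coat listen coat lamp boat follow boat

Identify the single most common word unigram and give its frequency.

"follow", 11 times

Unigram frequencies (highest first):
  follow: 11
  coat: 5
  always: 4
  lamp: 4
  boat: 4
  were: 2
  … (2 more, each ≤ 2)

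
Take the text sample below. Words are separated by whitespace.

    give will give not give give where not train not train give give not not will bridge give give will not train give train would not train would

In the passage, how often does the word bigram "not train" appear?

4

Scanning the 27 overlapping bigram windows for "not train":
  position 8–9: not train
  position 10–11: not train
  position 21–22: not train
  position 26–27: not train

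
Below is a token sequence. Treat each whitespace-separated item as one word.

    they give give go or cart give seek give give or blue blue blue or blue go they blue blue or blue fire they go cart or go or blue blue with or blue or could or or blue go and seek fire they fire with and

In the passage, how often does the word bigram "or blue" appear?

6

Scanning the 46 overlapping bigram windows for "or blue":
  position 11–12: or blue
  position 15–16: or blue
  position 21–22: or blue
  position 29–30: or blue
  position 33–34: or blue
  position 38–39: or blue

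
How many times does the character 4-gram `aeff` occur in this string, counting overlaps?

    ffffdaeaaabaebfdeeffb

Sliding a length-4 window over the 21 characters (18 positions):
  (no match at any position)

0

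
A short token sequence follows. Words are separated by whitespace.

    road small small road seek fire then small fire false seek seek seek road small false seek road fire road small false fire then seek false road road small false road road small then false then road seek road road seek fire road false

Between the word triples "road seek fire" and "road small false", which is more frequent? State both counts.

"road seek fire": 2 occurrences
"road small false": 3 occurrences

"road small false" (3 vs 2)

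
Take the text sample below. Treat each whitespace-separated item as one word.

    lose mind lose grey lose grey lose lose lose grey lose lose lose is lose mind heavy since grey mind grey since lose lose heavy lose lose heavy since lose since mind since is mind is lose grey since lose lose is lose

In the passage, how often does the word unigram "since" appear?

Scanning the 43 tokens for "since":
  position 18: since
  position 22: since
  position 29: since
  position 31: since
  position 33: since
  position 39: since

6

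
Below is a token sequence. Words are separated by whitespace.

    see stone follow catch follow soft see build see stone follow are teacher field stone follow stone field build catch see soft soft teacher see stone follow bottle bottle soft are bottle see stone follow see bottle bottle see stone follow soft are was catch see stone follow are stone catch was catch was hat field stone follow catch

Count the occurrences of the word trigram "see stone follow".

Scanning the 57 overlapping trigram windows for "see stone follow":
  position 1–3: see stone follow
  position 9–11: see stone follow
  position 25–27: see stone follow
  position 33–35: see stone follow
  position 39–41: see stone follow
  position 46–48: see stone follow

6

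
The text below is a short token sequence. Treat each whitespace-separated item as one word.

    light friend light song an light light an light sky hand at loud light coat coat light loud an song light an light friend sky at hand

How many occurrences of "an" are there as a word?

Scanning the 27 tokens for "an":
  position 5: an
  position 8: an
  position 19: an
  position 22: an

4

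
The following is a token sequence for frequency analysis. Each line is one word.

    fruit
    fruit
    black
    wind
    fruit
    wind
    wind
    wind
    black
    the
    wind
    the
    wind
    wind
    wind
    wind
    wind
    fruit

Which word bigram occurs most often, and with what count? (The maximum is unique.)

"wind wind", 6 times

Bigram frequencies (highest first):
  wind wind: 6
  wind fruit: 2
  the wind: 2
  fruit fruit: 1
  fruit black: 1
  black wind: 1
  … (4 more, each ≤ 1)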